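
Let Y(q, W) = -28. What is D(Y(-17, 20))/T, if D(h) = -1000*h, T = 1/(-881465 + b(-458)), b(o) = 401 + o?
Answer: -24682616000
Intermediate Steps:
T = -1/881522 (T = 1/(-881465 + (401 - 458)) = 1/(-881465 - 57) = 1/(-881522) = -1/881522 ≈ -1.1344e-6)
D(Y(-17, 20))/T = (-1000*(-28))/(-1/881522) = 28000*(-881522) = -24682616000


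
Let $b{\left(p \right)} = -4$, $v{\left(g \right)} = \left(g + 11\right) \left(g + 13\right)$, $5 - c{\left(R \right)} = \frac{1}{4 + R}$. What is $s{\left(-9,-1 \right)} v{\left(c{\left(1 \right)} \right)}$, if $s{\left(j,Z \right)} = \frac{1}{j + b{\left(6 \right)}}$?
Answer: $- \frac{7031}{325} \approx -21.634$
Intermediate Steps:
$c{\left(R \right)} = 5 - \frac{1}{4 + R}$
$v{\left(g \right)} = \left(11 + g\right) \left(13 + g\right)$
$s{\left(j,Z \right)} = \frac{1}{-4 + j}$ ($s{\left(j,Z \right)} = \frac{1}{j - 4} = \frac{1}{-4 + j}$)
$s{\left(-9,-1 \right)} v{\left(c{\left(1 \right)} \right)} = \frac{143 + \left(\frac{19 + 5 \cdot 1}{4 + 1}\right)^{2} + 24 \frac{19 + 5 \cdot 1}{4 + 1}}{-4 - 9} = \frac{143 + \left(\frac{19 + 5}{5}\right)^{2} + 24 \frac{19 + 5}{5}}{-13} = - \frac{143 + \left(\frac{1}{5} \cdot 24\right)^{2} + 24 \cdot \frac{1}{5} \cdot 24}{13} = - \frac{143 + \left(\frac{24}{5}\right)^{2} + 24 \cdot \frac{24}{5}}{13} = - \frac{143 + \frac{576}{25} + \frac{576}{5}}{13} = \left(- \frac{1}{13}\right) \frac{7031}{25} = - \frac{7031}{325}$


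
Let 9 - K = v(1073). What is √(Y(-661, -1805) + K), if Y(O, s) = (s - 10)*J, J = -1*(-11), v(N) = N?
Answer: I*√21029 ≈ 145.01*I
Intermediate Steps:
J = 11
Y(O, s) = -110 + 11*s (Y(O, s) = (s - 10)*11 = (-10 + s)*11 = -110 + 11*s)
K = -1064 (K = 9 - 1*1073 = 9 - 1073 = -1064)
√(Y(-661, -1805) + K) = √((-110 + 11*(-1805)) - 1064) = √((-110 - 19855) - 1064) = √(-19965 - 1064) = √(-21029) = I*√21029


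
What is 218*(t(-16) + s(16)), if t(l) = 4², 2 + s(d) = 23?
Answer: 8066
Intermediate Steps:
s(d) = 21 (s(d) = -2 + 23 = 21)
t(l) = 16
218*(t(-16) + s(16)) = 218*(16 + 21) = 218*37 = 8066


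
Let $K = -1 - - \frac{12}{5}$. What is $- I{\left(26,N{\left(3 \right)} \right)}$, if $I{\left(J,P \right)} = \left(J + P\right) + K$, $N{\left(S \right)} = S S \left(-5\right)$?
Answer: $\frac{88}{5} \approx 17.6$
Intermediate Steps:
$K = \frac{7}{5}$ ($K = -1 - \left(-12\right) \frac{1}{5} = -1 - - \frac{12}{5} = -1 + \frac{12}{5} = \frac{7}{5} \approx 1.4$)
$N{\left(S \right)} = - 5 S^{2}$ ($N{\left(S \right)} = S^{2} \left(-5\right) = - 5 S^{2}$)
$I{\left(J,P \right)} = \frac{7}{5} + J + P$ ($I{\left(J,P \right)} = \left(J + P\right) + \frac{7}{5} = \frac{7}{5} + J + P$)
$- I{\left(26,N{\left(3 \right)} \right)} = - (\frac{7}{5} + 26 - 5 \cdot 3^{2}) = - (\frac{7}{5} + 26 - 45) = \left(-1\right) \left(- \frac{88}{5}\right) = \frac{88}{5}$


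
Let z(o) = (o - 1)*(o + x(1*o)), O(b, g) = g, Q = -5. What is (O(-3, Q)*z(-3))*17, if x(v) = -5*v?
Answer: 4080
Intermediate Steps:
z(o) = -4*o*(-1 + o) (z(o) = (o - 1)*(o - 5*o) = (-1 + o)*(o - 5*o) = (-1 + o)*(-4*o) = -4*o*(-1 + o))
(O(-3, Q)*z(-3))*17 = -20*(-3)*(1 - 1*(-3))*17 = -20*(-3)*(1 + 3)*17 = -20*(-3)*4*17 = -5*(-48)*17 = 240*17 = 4080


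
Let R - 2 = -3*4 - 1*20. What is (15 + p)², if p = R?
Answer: 225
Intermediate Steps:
R = -30 (R = 2 + (-3*4 - 1*20) = 2 + (-12 - 20) = 2 - 32 = -30)
p = -30
(15 + p)² = (15 - 30)² = (-15)² = 225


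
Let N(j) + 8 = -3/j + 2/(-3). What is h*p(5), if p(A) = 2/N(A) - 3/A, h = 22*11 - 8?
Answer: -132678/695 ≈ -190.90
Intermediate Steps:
h = 234 (h = 242 - 8 = 234)
N(j) = -26/3 - 3/j (N(j) = -8 + (-3/j + 2/(-3)) = -8 + (-3/j + 2*(-⅓)) = -8 + (-3/j - ⅔) = -8 + (-⅔ - 3/j) = -26/3 - 3/j)
p(A) = -3/A + 2/(-26/3 - 3/A) (p(A) = 2/(-26/3 - 3/A) - 3/A = -3/A + 2/(-26/3 - 3/A))
h*p(5) = 234*(3*(-9 - 26*5 - 2*5²)/(5*(9 + 26*5))) = 234*(3*(⅕)*(-9 - 130 - 2*25)/(9 + 130)) = 234*(3*(⅕)*(-9 - 130 - 50)/139) = 234*(3*(⅕)*(1/139)*(-189)) = 234*(-567/695) = -132678/695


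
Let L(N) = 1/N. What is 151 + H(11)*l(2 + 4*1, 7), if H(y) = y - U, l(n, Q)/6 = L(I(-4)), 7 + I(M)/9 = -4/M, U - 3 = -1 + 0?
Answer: 150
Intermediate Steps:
U = 2 (U = 3 + (-1 + 0) = 3 - 1 = 2)
I(M) = -63 - 36/M (I(M) = -63 + 9*(-4/M) = -63 - 36/M)
l(n, Q) = -⅑ (l(n, Q) = 6/(-63 - 36/(-4)) = 6/(-63 - 36*(-¼)) = 6/(-63 + 9) = 6/(-54) = 6*(-1/54) = -⅑)
H(y) = -2 + y (H(y) = y - 1*2 = y - 2 = -2 + y)
151 + H(11)*l(2 + 4*1, 7) = 151 + (-2 + 11)*(-⅑) = 151 + 9*(-⅑) = 151 - 1 = 150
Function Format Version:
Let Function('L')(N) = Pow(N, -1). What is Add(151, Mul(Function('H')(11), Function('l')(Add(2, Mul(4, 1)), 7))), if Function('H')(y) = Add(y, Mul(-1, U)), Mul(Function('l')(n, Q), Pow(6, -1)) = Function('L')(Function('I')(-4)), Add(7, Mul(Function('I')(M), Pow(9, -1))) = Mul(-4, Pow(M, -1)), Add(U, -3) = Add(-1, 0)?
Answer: 150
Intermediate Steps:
U = 2 (U = Add(3, Add(-1, 0)) = Add(3, -1) = 2)
Function('I')(M) = Add(-63, Mul(-36, Pow(M, -1))) (Function('I')(M) = Add(-63, Mul(9, Mul(-4, Pow(M, -1)))) = Add(-63, Mul(-36, Pow(M, -1))))
Function('l')(n, Q) = Rational(-1, 9) (Function('l')(n, Q) = Mul(6, Pow(Add(-63, Mul(-36, Pow(-4, -1))), -1)) = Mul(6, Pow(Add(-63, Mul(-36, Rational(-1, 4))), -1)) = Mul(6, Pow(Add(-63, 9), -1)) = Mul(6, Pow(-54, -1)) = Mul(6, Rational(-1, 54)) = Rational(-1, 9))
Function('H')(y) = Add(-2, y) (Function('H')(y) = Add(y, Mul(-1, 2)) = Add(y, -2) = Add(-2, y))
Add(151, Mul(Function('H')(11), Function('l')(Add(2, Mul(4, 1)), 7))) = Add(151, Mul(Add(-2, 11), Rational(-1, 9))) = Add(151, Mul(9, Rational(-1, 9))) = Add(151, -1) = 150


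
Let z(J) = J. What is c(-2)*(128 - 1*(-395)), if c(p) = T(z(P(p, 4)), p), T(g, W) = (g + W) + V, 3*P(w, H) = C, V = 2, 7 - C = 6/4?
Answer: 5753/6 ≈ 958.83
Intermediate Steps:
C = 11/2 (C = 7 - 6/4 = 7 - 1*3/2 = 7 - 3/2 = 11/2 ≈ 5.5000)
P(w, H) = 11/6 (P(w, H) = (1/3)*(11/2) = 11/6)
T(g, W) = 2 + W + g (T(g, W) = (g + W) + 2 = (W + g) + 2 = 2 + W + g)
c(p) = 23/6 + p (c(p) = 2 + p + 11/6 = 23/6 + p)
c(-2)*(128 - 1*(-395)) = (23/6 - 2)*(128 - 1*(-395)) = 11*(128 + 395)/6 = (11/6)*523 = 5753/6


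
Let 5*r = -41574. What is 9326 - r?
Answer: 88204/5 ≈ 17641.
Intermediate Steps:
r = -41574/5 (r = (⅕)*(-41574) = -41574/5 ≈ -8314.8)
9326 - r = 9326 - 1*(-41574/5) = 9326 + 41574/5 = 88204/5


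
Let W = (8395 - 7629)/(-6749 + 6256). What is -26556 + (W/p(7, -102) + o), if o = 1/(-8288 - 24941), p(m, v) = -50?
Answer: -10875928703918/409547425 ≈ -26556.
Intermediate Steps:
o = -1/33229 (o = 1/(-33229) = -1/33229 ≈ -3.0094e-5)
W = -766/493 (W = 766/(-493) = 766*(-1/493) = -766/493 ≈ -1.5538)
-26556 + (W/p(7, -102) + o) = -26556 + (-766/493/(-50) - 1/33229) = -26556 + (-766/493*(-1/50) - 1/33229) = -26556 + (383/12325 - 1/33229) = -26556 + 12714382/409547425 = -10875928703918/409547425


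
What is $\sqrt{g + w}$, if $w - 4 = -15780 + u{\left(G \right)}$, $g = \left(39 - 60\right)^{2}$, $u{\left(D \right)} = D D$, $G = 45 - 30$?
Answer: $i \sqrt{15110} \approx 122.92 i$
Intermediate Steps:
$G = 15$ ($G = 45 - 30 = 15$)
$u{\left(D \right)} = D^{2}$
$g = 441$ ($g = \left(-21\right)^{2} = 441$)
$w = -15551$ ($w = 4 - \left(15780 - 15^{2}\right) = 4 + \left(-15780 + 225\right) = 4 - 15555 = -15551$)
$\sqrt{g + w} = \sqrt{441 - 15551} = \sqrt{-15110} = i \sqrt{15110}$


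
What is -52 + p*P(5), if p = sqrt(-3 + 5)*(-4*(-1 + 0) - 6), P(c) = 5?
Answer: -52 - 10*sqrt(2) ≈ -66.142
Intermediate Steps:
p = -2*sqrt(2) (p = sqrt(2)*(-4*(-1) - 6) = sqrt(2)*(4 - 6) = sqrt(2)*(-2) = -2*sqrt(2) ≈ -2.8284)
-52 + p*P(5) = -52 - 2*sqrt(2)*5 = -52 - 10*sqrt(2)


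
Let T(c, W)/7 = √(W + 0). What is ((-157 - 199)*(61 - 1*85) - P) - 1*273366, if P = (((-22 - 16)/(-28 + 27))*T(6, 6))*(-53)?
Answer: -264822 + 14098*√6 ≈ -2.3029e+5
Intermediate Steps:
T(c, W) = 7*√W (T(c, W) = 7*√(W + 0) = 7*√W)
P = -14098*√6 (P = (((-22 - 16)/(-28 + 27))*(7*√6))*(-53) = ((-38/(-1))*(7*√6))*(-53) = ((-38*(-1))*(7*√6))*(-53) = (38*(7*√6))*(-53) = (266*√6)*(-53) = -14098*√6 ≈ -34533.)
((-157 - 199)*(61 - 1*85) - P) - 1*273366 = ((-157 - 199)*(61 - 1*85) - (-14098)*√6) - 1*273366 = (-356*(61 - 85) + 14098*√6) - 273366 = (-356*(-24) + 14098*√6) - 273366 = (8544 + 14098*√6) - 273366 = -264822 + 14098*√6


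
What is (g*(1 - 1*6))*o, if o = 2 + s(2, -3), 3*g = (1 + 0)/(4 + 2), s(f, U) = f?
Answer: -10/9 ≈ -1.1111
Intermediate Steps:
g = 1/18 (g = ((1 + 0)/(4 + 2))/3 = (1/6)/3 = (1*(⅙))/3 = (⅓)*(⅙) = 1/18 ≈ 0.055556)
o = 4 (o = 2 + 2 = 4)
(g*(1 - 1*6))*o = ((1 - 1*6)/18)*4 = ((1 - 6)/18)*4 = ((1/18)*(-5))*4 = -5/18*4 = -10/9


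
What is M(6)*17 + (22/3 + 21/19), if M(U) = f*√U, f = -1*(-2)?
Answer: 481/57 + 34*√6 ≈ 91.721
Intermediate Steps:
f = 2
M(U) = 2*√U
M(6)*17 + (22/3 + 21/19) = (2*√6)*17 + (22/3 + 21/19) = 34*√6 + (22*(⅓) + 21*(1/19)) = 34*√6 + (22/3 + 21/19) = 34*√6 + 481/57 = 481/57 + 34*√6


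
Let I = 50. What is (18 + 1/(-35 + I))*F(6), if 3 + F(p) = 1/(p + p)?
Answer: -1897/36 ≈ -52.694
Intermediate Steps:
F(p) = -3 + 1/(2*p) (F(p) = -3 + 1/(p + p) = -3 + 1/(2*p))
(18 + 1/(-35 + I))*F(6) = (18 + 1/(-35 + 50))*(-3 + (½)/6) = (18 + 1/15)*(-3 + (½)*(⅙)) = (18 + 1/15)*(-3 + 1/12) = (271/15)*(-35/12) = -1897/36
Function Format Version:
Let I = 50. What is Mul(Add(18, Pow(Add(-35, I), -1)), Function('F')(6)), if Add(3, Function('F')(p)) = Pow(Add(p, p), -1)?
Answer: Rational(-1897, 36) ≈ -52.694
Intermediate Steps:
Function('F')(p) = Add(-3, Mul(Rational(1, 2), Pow(p, -1))) (Function('F')(p) = Add(-3, Pow(Add(p, p), -1)) = Add(-3, Pow(Mul(2, p), -1)) = Add(-3, Mul(Rational(1, 2), Pow(p, -1))))
Mul(Add(18, Pow(Add(-35, I), -1)), Function('F')(6)) = Mul(Add(18, Pow(Add(-35, 50), -1)), Add(-3, Mul(Rational(1, 2), Pow(6, -1)))) = Mul(Add(18, Pow(15, -1)), Add(-3, Mul(Rational(1, 2), Rational(1, 6)))) = Mul(Add(18, Rational(1, 15)), Add(-3, Rational(1, 12))) = Mul(Rational(271, 15), Rational(-35, 12)) = Rational(-1897, 36)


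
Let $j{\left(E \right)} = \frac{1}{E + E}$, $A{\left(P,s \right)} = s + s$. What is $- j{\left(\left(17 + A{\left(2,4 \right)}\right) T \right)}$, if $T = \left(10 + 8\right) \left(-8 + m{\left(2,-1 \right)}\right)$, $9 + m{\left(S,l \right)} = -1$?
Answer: $\frac{1}{16200} \approx 6.1728 \cdot 10^{-5}$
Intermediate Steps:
$m{\left(S,l \right)} = -10$ ($m{\left(S,l \right)} = -9 - 1 = -10$)
$T = -324$ ($T = \left(10 + 8\right) \left(-8 - 10\right) = 18 \left(-18\right) = -324$)
$A{\left(P,s \right)} = 2 s$
$j{\left(E \right)} = \frac{1}{2 E}$
$- j{\left(\left(17 + A{\left(2,4 \right)}\right) T \right)} = - \frac{1}{2 \left(17 + 2 \cdot 4\right) \left(-324\right)} = - \frac{1}{2 \left(17 + 8\right) \left(-324\right)} = - \frac{1}{2 \cdot 25 \left(-324\right)} = - \frac{1}{2 \left(-8100\right)} = - \frac{-1}{2 \cdot 8100} = \left(-1\right) \left(- \frac{1}{16200}\right) = \frac{1}{16200}$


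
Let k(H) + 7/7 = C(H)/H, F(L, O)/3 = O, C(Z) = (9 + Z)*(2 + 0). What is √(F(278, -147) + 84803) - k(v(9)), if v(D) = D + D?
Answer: -2 + √84362 ≈ 288.45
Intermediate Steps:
C(Z) = 18 + 2*Z (C(Z) = (9 + Z)*2 = 18 + 2*Z)
F(L, O) = 3*O
v(D) = 2*D
k(H) = -1 + (18 + 2*H)/H
√(F(278, -147) + 84803) - k(v(9)) = √(3*(-147) + 84803) - (18 + 2*9)/(2*9) = √(-441 + 84803) - (18 + 18)/18 = √84362 - 36/18 = √84362 - 1*2 = √84362 - 2 = -2 + √84362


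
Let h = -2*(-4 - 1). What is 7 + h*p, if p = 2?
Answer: 27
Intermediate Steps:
h = 10 (h = -2*(-5) = 10)
7 + h*p = 7 + 10*2 = 7 + 20 = 27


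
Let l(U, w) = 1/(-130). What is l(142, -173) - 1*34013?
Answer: -4421691/130 ≈ -34013.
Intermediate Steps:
l(U, w) = -1/130
l(142, -173) - 1*34013 = -1/130 - 1*34013 = -1/130 - 34013 = -4421691/130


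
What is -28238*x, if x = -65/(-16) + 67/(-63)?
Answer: -6097391/72 ≈ -84686.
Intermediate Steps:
x = 3023/1008 (x = -65*(-1/16) + 67*(-1/63) = 65/16 - 67/63 = 3023/1008 ≈ 2.9990)
-28238*x = -28238*3023/1008 = -6097391/72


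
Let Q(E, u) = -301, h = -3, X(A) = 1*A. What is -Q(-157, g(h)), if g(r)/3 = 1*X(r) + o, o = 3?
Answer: 301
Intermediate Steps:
X(A) = A
g(r) = 9 + 3*r (g(r) = 3*(1*r + 3) = 3*(r + 3) = 3*(3 + r) = 9 + 3*r)
-Q(-157, g(h)) = -1*(-301) = 301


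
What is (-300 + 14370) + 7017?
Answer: 21087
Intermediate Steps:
(-300 + 14370) + 7017 = 14070 + 7017 = 21087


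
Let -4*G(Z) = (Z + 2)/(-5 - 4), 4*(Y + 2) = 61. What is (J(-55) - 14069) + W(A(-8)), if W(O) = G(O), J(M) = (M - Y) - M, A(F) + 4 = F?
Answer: -506971/36 ≈ -14083.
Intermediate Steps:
Y = 53/4 (Y = -2 + (¼)*61 = -2 + 61/4 = 53/4 ≈ 13.250)
A(F) = -4 + F
G(Z) = 1/18 + Z/36 (G(Z) = -(Z + 2)/(4*(-5 - 4)) = -(2 + Z)/(4*(-9)) = -(2 + Z)*(-1)/(4*9) = -(-2/9 - Z/9)/4 = 1/18 + Z/36)
J(M) = -53/4 (J(M) = (M - 1*53/4) - M = (M - 53/4) - M = (-53/4 + M) - M = -53/4)
W(O) = 1/18 + O/36
(J(-55) - 14069) + W(A(-8)) = (-53/4 - 14069) + (1/18 + (-4 - 8)/36) = -56329/4 + (1/18 + (1/36)*(-12)) = -56329/4 + (1/18 - ⅓) = -56329/4 - 5/18 = -506971/36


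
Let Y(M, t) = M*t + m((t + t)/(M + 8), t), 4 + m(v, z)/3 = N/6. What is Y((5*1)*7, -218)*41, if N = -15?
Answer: -627259/2 ≈ -3.1363e+5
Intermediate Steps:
m(v, z) = -39/2 (m(v, z) = -12 + 3*(-15/6) = -12 + 3*(-15*⅙) = -12 + 3*(-5/2) = -12 - 15/2 = -39/2)
Y(M, t) = -39/2 + M*t (Y(M, t) = M*t - 39/2 = -39/2 + M*t)
Y((5*1)*7, -218)*41 = (-39/2 + ((5*1)*7)*(-218))*41 = (-39/2 + (5*7)*(-218))*41 = (-39/2 + 35*(-218))*41 = (-39/2 - 7630)*41 = -15299/2*41 = -627259/2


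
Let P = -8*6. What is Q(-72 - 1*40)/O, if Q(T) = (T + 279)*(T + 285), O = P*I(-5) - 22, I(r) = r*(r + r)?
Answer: -167/14 ≈ -11.929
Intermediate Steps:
P = -48
I(r) = 2*r**2 (I(r) = r*(2*r) = 2*r**2)
O = -2422 (O = -96*(-5)**2 - 22 = -96*25 - 22 = -48*50 - 22 = -2400 - 22 = -2422)
Q(T) = (279 + T)*(285 + T)
Q(-72 - 1*40)/O = (79515 + (-72 - 1*40)**2 + 564*(-72 - 1*40))/(-2422) = (79515 + (-72 - 40)**2 + 564*(-72 - 40))*(-1/2422) = (79515 + (-112)**2 + 564*(-112))*(-1/2422) = (79515 + 12544 - 63168)*(-1/2422) = 28891*(-1/2422) = -167/14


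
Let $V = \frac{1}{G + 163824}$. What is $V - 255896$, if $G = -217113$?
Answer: $- \frac{13636441945}{53289} \approx -2.559 \cdot 10^{5}$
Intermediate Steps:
$V = - \frac{1}{53289}$ ($V = \frac{1}{-217113 + 163824} = \frac{1}{-53289} = - \frac{1}{53289} \approx -1.8766 \cdot 10^{-5}$)
$V - 255896 = - \frac{1}{53289} - 255896 = - \frac{13636441945}{53289}$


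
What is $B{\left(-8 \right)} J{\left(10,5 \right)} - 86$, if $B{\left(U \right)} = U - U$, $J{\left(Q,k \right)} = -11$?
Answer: $-86$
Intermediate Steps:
$B{\left(U \right)} = 0$
$B{\left(-8 \right)} J{\left(10,5 \right)} - 86 = 0 \left(-11\right) - 86 = 0 - 86 = -86$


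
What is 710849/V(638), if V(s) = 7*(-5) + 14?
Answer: -710849/21 ≈ -33850.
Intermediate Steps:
V(s) = -21 (V(s) = -35 + 14 = -21)
710849/V(638) = 710849/(-21) = 710849*(-1/21) = -710849/21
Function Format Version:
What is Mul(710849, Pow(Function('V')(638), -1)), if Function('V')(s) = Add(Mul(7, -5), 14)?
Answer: Rational(-710849, 21) ≈ -33850.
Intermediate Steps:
Function('V')(s) = -21 (Function('V')(s) = Add(-35, 14) = -21)
Mul(710849, Pow(Function('V')(638), -1)) = Mul(710849, Pow(-21, -1)) = Mul(710849, Rational(-1, 21)) = Rational(-710849, 21)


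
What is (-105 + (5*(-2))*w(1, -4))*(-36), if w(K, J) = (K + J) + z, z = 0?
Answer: 2700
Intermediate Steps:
w(K, J) = J + K (w(K, J) = (K + J) + 0 = (J + K) + 0 = J + K)
(-105 + (5*(-2))*w(1, -4))*(-36) = (-105 + (5*(-2))*(-4 + 1))*(-36) = (-105 - 10*(-3))*(-36) = (-105 + 30)*(-36) = -75*(-36) = 2700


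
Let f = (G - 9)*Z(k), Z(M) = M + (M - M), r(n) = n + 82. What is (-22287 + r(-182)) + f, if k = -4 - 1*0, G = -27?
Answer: -22243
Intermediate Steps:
k = -4 (k = -4 + 0 = -4)
r(n) = 82 + n
Z(M) = M (Z(M) = M + 0 = M)
f = 144 (f = (-27 - 9)*(-4) = -36*(-4) = 144)
(-22287 + r(-182)) + f = (-22287 + (82 - 182)) + 144 = (-22287 - 100) + 144 = -22387 + 144 = -22243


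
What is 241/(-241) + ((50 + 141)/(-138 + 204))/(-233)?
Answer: -15569/15378 ≈ -1.0124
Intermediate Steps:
241/(-241) + ((50 + 141)/(-138 + 204))/(-233) = 241*(-1/241) + (191/66)*(-1/233) = -1 + (191*(1/66))*(-1/233) = -1 + (191/66)*(-1/233) = -1 - 191/15378 = -15569/15378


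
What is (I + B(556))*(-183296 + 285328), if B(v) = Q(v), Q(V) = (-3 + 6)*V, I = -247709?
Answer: -25104055312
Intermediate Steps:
Q(V) = 3*V
B(v) = 3*v
(I + B(556))*(-183296 + 285328) = (-247709 + 3*556)*(-183296 + 285328) = (-247709 + 1668)*102032 = -246041*102032 = -25104055312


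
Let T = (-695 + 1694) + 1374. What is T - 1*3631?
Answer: -1258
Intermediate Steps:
T = 2373 (T = 999 + 1374 = 2373)
T - 1*3631 = 2373 - 1*3631 = 2373 - 3631 = -1258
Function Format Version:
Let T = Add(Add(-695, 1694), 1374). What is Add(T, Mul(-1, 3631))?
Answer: -1258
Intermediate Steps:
T = 2373 (T = Add(999, 1374) = 2373)
Add(T, Mul(-1, 3631)) = Add(2373, Mul(-1, 3631)) = Add(2373, -3631) = -1258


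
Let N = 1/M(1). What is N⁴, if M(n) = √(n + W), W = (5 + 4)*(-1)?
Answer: 1/64 ≈ 0.015625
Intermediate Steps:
W = -9 (W = 9*(-1) = -9)
M(n) = √(-9 + n) (M(n) = √(n - 9) = √(-9 + n))
N = -I*√2/4 (N = 1/(√(-9 + 1)) = 1/(√(-8)) = 1/(2*I*√2) = -I*√2/4 ≈ -0.35355*I)
N⁴ = (-I*√2/4)⁴ = 1/64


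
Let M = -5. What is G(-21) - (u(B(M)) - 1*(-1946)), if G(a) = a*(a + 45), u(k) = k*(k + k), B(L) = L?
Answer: -2500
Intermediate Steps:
u(k) = 2*k² (u(k) = k*(2*k) = 2*k²)
G(a) = a*(45 + a)
G(-21) - (u(B(M)) - 1*(-1946)) = -21*(45 - 21) - (2*(-5)² - 1*(-1946)) = -21*24 - (2*25 + 1946) = -504 - (50 + 1946) = -504 - 1*1996 = -504 - 1996 = -2500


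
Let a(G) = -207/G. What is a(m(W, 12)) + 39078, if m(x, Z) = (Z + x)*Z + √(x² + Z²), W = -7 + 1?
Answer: 5431428/139 + 69*√5/278 ≈ 39076.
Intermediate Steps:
W = -6
m(x, Z) = √(Z² + x²) + Z*(Z + x) (m(x, Z) = Z*(Z + x) + √(Z² + x²) = √(Z² + x²) + Z*(Z + x))
a(m(W, 12)) + 39078 = -207/(12² + √(12² + (-6)²) + 12*(-6)) + 39078 = -207/(144 + √(144 + 36) - 72) + 39078 = -207/(144 + √180 - 72) + 39078 = -207/(144 + 6*√5 - 72) + 39078 = -207/(72 + 6*√5) + 39078 = 39078 - 207/(72 + 6*√5)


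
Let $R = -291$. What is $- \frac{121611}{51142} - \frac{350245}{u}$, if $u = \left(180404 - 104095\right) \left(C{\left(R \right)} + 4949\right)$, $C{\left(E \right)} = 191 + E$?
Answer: $- \frac{494689001551}{207952555642} \approx -2.3789$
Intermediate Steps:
$u = 370022341$ ($u = \left(180404 - 104095\right) \left(\left(191 - 291\right) + 4949\right) = 76309 \left(-100 + 4949\right) = 76309 \cdot 4849 = 370022341$)
$- \frac{121611}{51142} - \frac{350245}{u} = - \frac{121611}{51142} - \frac{350245}{370022341} = \left(-121611\right) \frac{1}{51142} - \frac{350245}{370022341} = - \frac{17373}{7306} - \frac{350245}{370022341} = - \frac{494689001551}{207952555642}$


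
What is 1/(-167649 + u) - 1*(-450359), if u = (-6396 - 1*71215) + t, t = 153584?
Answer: 41287111683/91676 ≈ 4.5036e+5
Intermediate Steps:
u = 75973 (u = (-6396 - 1*71215) + 153584 = (-6396 - 71215) + 153584 = -77611 + 153584 = 75973)
1/(-167649 + u) - 1*(-450359) = 1/(-167649 + 75973) - 1*(-450359) = 1/(-91676) + 450359 = -1/91676 + 450359 = 41287111683/91676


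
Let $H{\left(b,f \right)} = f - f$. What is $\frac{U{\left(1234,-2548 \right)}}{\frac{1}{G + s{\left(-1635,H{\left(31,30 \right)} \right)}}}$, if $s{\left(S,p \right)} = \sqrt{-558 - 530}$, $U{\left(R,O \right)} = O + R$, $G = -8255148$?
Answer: $10847264472 - 10512 i \sqrt{17} \approx 1.0847 \cdot 10^{10} - 43342.0 i$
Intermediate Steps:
$H{\left(b,f \right)} = 0$
$s{\left(S,p \right)} = 8 i \sqrt{17}$ ($s{\left(S,p \right)} = \sqrt{-1088} = 8 i \sqrt{17}$)
$\frac{U{\left(1234,-2548 \right)}}{\frac{1}{G + s{\left(-1635,H{\left(31,30 \right)} \right)}}} = \frac{-2548 + 1234}{\frac{1}{-8255148 + 8 i \sqrt{17}}} = - 1314 \left(-8255148 + 8 i \sqrt{17}\right) = 10847264472 - 10512 i \sqrt{17}$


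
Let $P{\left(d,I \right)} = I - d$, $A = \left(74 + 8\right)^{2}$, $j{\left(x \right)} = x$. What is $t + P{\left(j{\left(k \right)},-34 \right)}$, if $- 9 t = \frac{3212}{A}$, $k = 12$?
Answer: $- \frac{696737}{15129} \approx -46.053$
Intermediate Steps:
$A = 6724$ ($A = 82^{2} = 6724$)
$t = - \frac{803}{15129}$ ($t = - \frac{3212 \cdot \frac{1}{6724}}{9} = \left(- \frac{1}{9}\right) \frac{803}{1681} = - \frac{803}{15129} \approx -0.053077$)
$t + P{\left(j{\left(k \right)},-34 \right)} = - \frac{803}{15129} - 46 = - \frac{696737}{15129}$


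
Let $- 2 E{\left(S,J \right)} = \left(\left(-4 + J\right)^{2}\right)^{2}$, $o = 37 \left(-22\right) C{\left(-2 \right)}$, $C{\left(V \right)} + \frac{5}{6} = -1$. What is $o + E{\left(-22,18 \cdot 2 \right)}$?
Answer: $- \frac{1568387}{3} \approx -5.228 \cdot 10^{5}$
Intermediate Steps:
$C{\left(V \right)} = - \frac{11}{6}$ ($C{\left(V \right)} = - \frac{5}{6} - 1 = - \frac{11}{6}$)
$o = \frac{4477}{3}$ ($o = 37 \left(-22\right) \left(- \frac{11}{6}\right) = \left(-814\right) \left(- \frac{11}{6}\right) = \frac{4477}{3} \approx 1492.3$)
$E{\left(S,J \right)} = - \frac{\left(-4 + J\right)^{4}}{2}$ ($E{\left(S,J \right)} = - \frac{\left(\left(-4 + J\right)^{2}\right)^{2}}{2} = - \frac{\left(-4 + J\right)^{4}}{2}$)
$o + E{\left(-22,18 \cdot 2 \right)} = \frac{4477}{3} - \frac{\left(-4 + 18 \cdot 2\right)^{4}}{2} = \frac{4477}{3} - \frac{\left(-4 + 36\right)^{4}}{2} = \frac{4477}{3} - \frac{32^{4}}{2} = \frac{4477}{3} - 524288 = - \frac{1568387}{3}$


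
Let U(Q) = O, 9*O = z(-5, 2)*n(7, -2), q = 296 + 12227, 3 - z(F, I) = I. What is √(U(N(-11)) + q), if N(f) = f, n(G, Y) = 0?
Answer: √12523 ≈ 111.91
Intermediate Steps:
z(F, I) = 3 - I
q = 12523
O = 0 (O = ((3 - 1*2)*0)/9 = ((3 - 2)*0)/9 = (1*0)/9 = (⅑)*0 = 0)
U(Q) = 0
√(U(N(-11)) + q) = √(0 + 12523) = √12523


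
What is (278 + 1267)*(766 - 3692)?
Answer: -4520670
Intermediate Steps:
(278 + 1267)*(766 - 3692) = 1545*(-2926) = -4520670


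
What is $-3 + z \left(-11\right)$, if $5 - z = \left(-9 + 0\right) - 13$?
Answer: $-300$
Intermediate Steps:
$z = 27$ ($z = 5 - \left(\left(-9 + 0\right) - 13\right) = 5 - \left(-9 - 13\right) = 5 - -22 = 5 + 22 = 27$)
$-3 + z \left(-11\right) = -3 + 27 \left(-11\right) = -3 - 297 = -300$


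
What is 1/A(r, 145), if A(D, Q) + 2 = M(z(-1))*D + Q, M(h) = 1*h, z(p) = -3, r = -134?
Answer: 1/545 ≈ 0.0018349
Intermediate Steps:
M(h) = h
A(D, Q) = -2 + Q - 3*D (A(D, Q) = -2 + (-3*D + Q) = -2 + (Q - 3*D) = -2 + Q - 3*D)
1/A(r, 145) = 1/(-2 + 145 - 3*(-134)) = 1/(-2 + 145 + 402) = 1/545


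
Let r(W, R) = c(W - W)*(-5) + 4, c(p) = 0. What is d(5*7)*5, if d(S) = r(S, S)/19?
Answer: 20/19 ≈ 1.0526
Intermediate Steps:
r(W, R) = 4 (r(W, R) = 0*(-5) + 4 = 0 + 4 = 4)
d(S) = 4/19
d(5*7)*5 = (4/19)*5 = 20/19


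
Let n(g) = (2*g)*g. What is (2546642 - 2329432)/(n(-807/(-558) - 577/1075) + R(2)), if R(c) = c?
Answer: 4342028171512500/73050516109 ≈ 59439.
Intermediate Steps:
n(g) = 2*g²
(2546642 - 2329432)/(n(-807/(-558) - 577/1075) + R(2)) = (2546642 - 2329432)/(2*(-807/(-558) - 577/1075)² + 2) = 217210/(2*(-807*(-1/558) - 577*1/1075)² + 2) = 217210/(2*(269/186 - 577/1075)² + 2) = 217210/(2*(181853/199950)² + 2) = 217210/(2*(33070513609/39980002500) + 2) = 217210/(33070513609/19990001250 + 2) = 217210/(73050516109/19990001250) = 217210*(19990001250/73050516109) = 4342028171512500/73050516109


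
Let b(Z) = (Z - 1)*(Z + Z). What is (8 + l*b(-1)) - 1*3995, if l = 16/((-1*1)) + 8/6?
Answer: -12137/3 ≈ -4045.7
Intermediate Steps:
b(Z) = 2*Z*(-1 + Z) (b(Z) = (-1 + Z)*(2*Z) = 2*Z*(-1 + Z))
l = -44/3 (l = 16/(-1) + 8*(1/6) = 16*(-1) + 4/3 = -16 + 4/3 = -44/3 ≈ -14.667)
(8 + l*b(-1)) - 1*3995 = (8 - 88*(-1)*(-1 - 1)/3) - 1*3995 = (8 - 88*(-1)*(-2)/3) - 3995 = (8 - 44/3*4) - 3995 = (8 - 176/3) - 3995 = -152/3 - 3995 = -12137/3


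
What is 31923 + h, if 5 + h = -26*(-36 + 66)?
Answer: 31138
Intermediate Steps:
h = -785 (h = -5 - 26*(-36 + 66) = -5 - 26*30 = -5 - 780 = -785)
31923 + h = 31923 - 785 = 31138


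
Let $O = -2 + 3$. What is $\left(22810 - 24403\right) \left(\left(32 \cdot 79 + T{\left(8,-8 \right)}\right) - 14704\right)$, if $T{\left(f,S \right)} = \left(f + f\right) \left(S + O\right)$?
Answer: $19574784$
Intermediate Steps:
$O = 1$
$T{\left(f,S \right)} = 2 f \left(1 + S\right)$ ($T{\left(f,S \right)} = \left(f + f\right) \left(S + 1\right) = 2 f \left(1 + S\right)$)
$\left(22810 - 24403\right) \left(\left(32 \cdot 79 + T{\left(8,-8 \right)}\right) - 14704\right) = \left(22810 - 24403\right) \left(\left(32 \cdot 79 + 2 \cdot 8 \left(1 - 8\right)\right) - 14704\right) = - 1593 \left(\left(2528 + 2 \cdot 8 \left(-7\right)\right) - 14704\right) = - 1593 \left(\left(2528 - 112\right) - 14704\right) = - 1593 \left(2416 - 14704\right) = \left(-1593\right) \left(-12288\right) = 19574784$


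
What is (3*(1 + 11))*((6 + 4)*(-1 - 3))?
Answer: -1440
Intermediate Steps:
(3*(1 + 11))*((6 + 4)*(-1 - 3)) = (3*12)*(10*(-4)) = 36*(-40) = -1440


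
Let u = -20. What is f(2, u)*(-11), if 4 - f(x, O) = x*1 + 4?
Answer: 22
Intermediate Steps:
f(x, O) = -x (f(x, O) = 4 - (x*1 + 4) = 4 - (x + 4) = 4 - (4 + x) = 4 + (-4 - x) = -x)
f(2, u)*(-11) = -1*2*(-11) = -2*(-11) = 22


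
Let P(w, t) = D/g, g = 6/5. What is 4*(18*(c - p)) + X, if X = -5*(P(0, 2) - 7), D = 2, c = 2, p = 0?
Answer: 512/3 ≈ 170.67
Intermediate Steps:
g = 6/5 (g = 6*(⅕) = 6/5 ≈ 1.2000)
P(w, t) = 5/3 (P(w, t) = 2/(6/5) = 2*(⅚) = 5/3)
X = 80/3 (X = -5*(5/3 - 7) = -5*(-16/3) = 80/3 ≈ 26.667)
4*(18*(c - p)) + X = 4*(18*(2 - 1*0)) + 80/3 = 4*(18*(2 + 0)) + 80/3 = 4*(18*2) + 80/3 = 4*36 + 80/3 = 144 + 80/3 = 512/3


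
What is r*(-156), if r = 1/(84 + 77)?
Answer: -156/161 ≈ -0.96894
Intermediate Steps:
r = 1/161 ≈ 0.0062112
r*(-156) = (1/161)*(-156) = -156/161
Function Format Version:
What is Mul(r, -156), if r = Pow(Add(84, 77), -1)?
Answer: Rational(-156, 161) ≈ -0.96894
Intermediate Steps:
r = Rational(1, 161) (r = Pow(161, -1) = Rational(1, 161) ≈ 0.0062112)
Mul(r, -156) = Mul(Rational(1, 161), -156) = Rational(-156, 161)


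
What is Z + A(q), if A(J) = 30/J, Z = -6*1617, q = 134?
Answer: -650019/67 ≈ -9701.8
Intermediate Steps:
Z = -9702
Z + A(q) = -9702 + 30/134 = -9702 + 30*(1/134) = -9702 + 15/67 = -650019/67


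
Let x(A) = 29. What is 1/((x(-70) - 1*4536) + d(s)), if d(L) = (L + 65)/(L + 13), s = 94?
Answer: -107/482090 ≈ -0.00022195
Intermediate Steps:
d(L) = (65 + L)/(13 + L)
1/((x(-70) - 1*4536) + d(s)) = 1/((29 - 1*4536) + (65 + 94)/(13 + 94)) = 1/((29 - 4536) + 159/107) = 1/(-4507 + (1/107)*159) = 1/(-4507 + 159/107) = 1/(-482090/107) = -107/482090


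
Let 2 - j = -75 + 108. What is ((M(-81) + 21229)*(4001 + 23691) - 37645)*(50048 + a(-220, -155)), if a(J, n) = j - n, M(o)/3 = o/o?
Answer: 29497067000628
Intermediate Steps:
M(o) = 3 (M(o) = 3*(o/o) = 3*1 = 3)
j = -31 (j = 2 - (-75 + 108) = 2 - 1*33 = 2 - 33 = -31)
a(J, n) = -31 - n
((M(-81) + 21229)*(4001 + 23691) - 37645)*(50048 + a(-220, -155)) = ((3 + 21229)*(4001 + 23691) - 37645)*(50048 + (-31 - 1*(-155))) = (21232*27692 - 37645)*(50048 + (-31 + 155)) = (587956544 - 37645)*(50048 + 124) = 587918899*50172 = 29497067000628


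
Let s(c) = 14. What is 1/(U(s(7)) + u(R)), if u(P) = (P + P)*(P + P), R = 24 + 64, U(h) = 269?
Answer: 1/31245 ≈ 3.2005e-5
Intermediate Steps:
R = 88
u(P) = 4*P² (u(P) = (2*P)*(2*P) = 4*P²)
1/(U(s(7)) + u(R)) = 1/(269 + 4*88²) = 1/(269 + 4*7744) = 1/(269 + 30976) = 1/31245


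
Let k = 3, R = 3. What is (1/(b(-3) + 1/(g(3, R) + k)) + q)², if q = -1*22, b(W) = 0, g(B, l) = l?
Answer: 256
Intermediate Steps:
q = -22
(1/(b(-3) + 1/(g(3, R) + k)) + q)² = (1/(0 + 1/(3 + 3)) - 22)² = (1/(0 + 1/6) - 22)² = (1/(0 + ⅙) - 22)² = (1/(⅙) - 22)² = (6 - 22)² = (-16)² = 256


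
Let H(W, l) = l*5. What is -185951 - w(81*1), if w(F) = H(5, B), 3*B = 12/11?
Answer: -2045481/11 ≈ -1.8595e+5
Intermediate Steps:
B = 4/11 (B = (12/11)/3 = (12*(1/11))/3 = (⅓)*(12/11) = 4/11 ≈ 0.36364)
H(W, l) = 5*l
w(F) = 20/11 (w(F) = 5*(4/11) = 20/11)
-185951 - w(81*1) = -185951 - 1*20/11 = -185951 - 20/11 = -2045481/11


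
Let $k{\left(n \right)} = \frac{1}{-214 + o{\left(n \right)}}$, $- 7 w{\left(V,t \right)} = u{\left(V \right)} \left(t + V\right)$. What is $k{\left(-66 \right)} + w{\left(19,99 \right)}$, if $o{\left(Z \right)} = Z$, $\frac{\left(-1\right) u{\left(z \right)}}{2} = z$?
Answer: $\frac{179359}{280} \approx 640.57$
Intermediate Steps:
$u{\left(z \right)} = - 2 z$
$w{\left(V,t \right)} = \frac{2 V \left(V + t\right)}{7}$ ($w{\left(V,t \right)} = - \frac{- 2 V \left(t + V\right)}{7} = - \frac{- 2 V \left(V + t\right)}{7} = - \frac{\left(-2\right) V \left(V + t\right)}{7} = \frac{2 V \left(V + t\right)}{7}$)
$k{\left(n \right)} = \frac{1}{-214 + n}$
$k{\left(-66 \right)} + w{\left(19,99 \right)} = \frac{1}{-214 - 66} + \frac{2}{7} \cdot 19 \left(19 + 99\right) = \frac{1}{-280} + \frac{2}{7} \cdot 19 \cdot 118 = - \frac{1}{280} + \frac{4484}{7} = \frac{179359}{280}$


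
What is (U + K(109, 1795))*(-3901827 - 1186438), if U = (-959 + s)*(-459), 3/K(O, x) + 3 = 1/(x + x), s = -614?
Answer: -39562698384836445/10769 ≈ -3.6738e+12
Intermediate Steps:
K(O, x) = 3/(-3 + 1/(2*x)) (K(O, x) = 3/(-3 + 1/(x + x)) = 3/(-3 + 1/(2*x)))
U = 722007 (U = (-959 - 614)*(-459) = -1573*(-459) = 722007)
(U + K(109, 1795))*(-3901827 - 1186438) = (722007 - 6*1795/(-1 + 6*1795))*(-3901827 - 1186438) = (722007 - 6*1795/(-1 + 10770))*(-5088265) = (722007 - 6*1795/10769)*(-5088265) = (722007 - 6*1795*1/10769)*(-5088265) = (722007 - 10770/10769)*(-5088265) = (7775282613/10769)*(-5088265) = -39562698384836445/10769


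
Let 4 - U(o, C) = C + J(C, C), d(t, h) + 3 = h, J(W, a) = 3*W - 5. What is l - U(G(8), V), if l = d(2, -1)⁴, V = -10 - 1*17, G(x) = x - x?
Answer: 139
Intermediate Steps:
G(x) = 0
J(W, a) = -5 + 3*W
d(t, h) = -3 + h
V = -27 (V = -10 - 17 = -27)
U(o, C) = 9 - 4*C (U(o, C) = 4 - (C + (-5 + 3*C)) = 4 - (-5 + 4*C) = 4 + (5 - 4*C) = 9 - 4*C)
l = 256 (l = (-3 - 1)⁴ = (-4)⁴ = 256)
l - U(G(8), V) = 256 - (9 - 4*(-27)) = 256 - (9 + 108) = 256 - 1*117 = 256 - 117 = 139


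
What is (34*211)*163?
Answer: 1169362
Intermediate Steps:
(34*211)*163 = 7174*163 = 1169362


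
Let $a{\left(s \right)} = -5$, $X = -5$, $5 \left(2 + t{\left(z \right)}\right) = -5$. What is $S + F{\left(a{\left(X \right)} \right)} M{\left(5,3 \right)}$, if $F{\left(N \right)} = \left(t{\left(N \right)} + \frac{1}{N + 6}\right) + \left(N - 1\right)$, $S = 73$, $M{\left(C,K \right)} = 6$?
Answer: $25$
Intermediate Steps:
$t{\left(z \right)} = -3$ ($t{\left(z \right)} = -2 + \frac{1}{5} \left(-5\right) = -2 - 1 = -3$)
$F{\left(N \right)} = -4 + N + \frac{1}{6 + N}$ ($F{\left(N \right)} = \left(-3 + \frac{1}{N + 6}\right) + \left(N - 1\right) = \left(-3 + \frac{1}{6 + N}\right) + \left(-1 + N\right) = -4 + N + \frac{1}{6 + N}$)
$S + F{\left(a{\left(X \right)} \right)} M{\left(5,3 \right)} = 73 + \frac{-23 + \left(-5\right)^{2} + 2 \left(-5\right)}{6 - 5} \cdot 6 = 73 + \frac{-23 + 25 - 10}{1} \cdot 6 = 73 + 1 \left(-8\right) 6 = 73 - 48 = 25$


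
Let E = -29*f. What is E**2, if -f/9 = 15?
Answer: 15327225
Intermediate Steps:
f = -135 (f = -9*15 = -135)
E = 3915 (E = -29*(-135) = 3915)
E**2 = 3915**2 = 15327225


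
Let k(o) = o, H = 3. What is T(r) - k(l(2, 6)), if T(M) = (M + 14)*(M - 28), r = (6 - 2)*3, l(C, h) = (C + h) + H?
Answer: -427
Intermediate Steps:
l(C, h) = 3 + C + h (l(C, h) = (C + h) + 3 = 3 + C + h)
r = 12 (r = 4*3 = 12)
T(M) = (-28 + M)*(14 + M) (T(M) = (14 + M)*(-28 + M) = (-28 + M)*(14 + M))
T(r) - k(l(2, 6)) = (-392 + 12² - 14*12) - (3 + 2 + 6) = (-392 + 144 - 168) - 1*11 = -416 - 11 = -427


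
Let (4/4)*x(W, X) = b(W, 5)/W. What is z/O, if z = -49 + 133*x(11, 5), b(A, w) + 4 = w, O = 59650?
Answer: -203/328075 ≈ -0.00061876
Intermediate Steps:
b(A, w) = -4 + w
x(W, X) = 1/W (x(W, X) = (-4 + 5)/W = 1/W)
z = -406/11 (z = -49 + 133/11 = -406/11 ≈ -36.909)
z/O = -406/11/59650 = -406/11*1/59650 = -203/328075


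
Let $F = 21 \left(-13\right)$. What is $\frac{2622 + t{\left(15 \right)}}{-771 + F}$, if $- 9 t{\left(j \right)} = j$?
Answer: $- \frac{7861}{3132} \approx -2.5099$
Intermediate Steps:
$t{\left(j \right)} = - \frac{j}{9}$
$F = -273$
$\frac{2622 + t{\left(15 \right)}}{-771 + F} = \frac{2622 - \frac{5}{3}}{-771 - 273} = \frac{2622 - \frac{5}{3}}{-1044} = \frac{7861}{3} \left(- \frac{1}{1044}\right) = - \frac{7861}{3132}$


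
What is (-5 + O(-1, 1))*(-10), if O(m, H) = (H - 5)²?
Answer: -110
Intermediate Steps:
O(m, H) = (-5 + H)²
(-5 + O(-1, 1))*(-10) = (-5 + (-5 + 1)²)*(-10) = (-5 + (-4)²)*(-10) = (-5 + 16)*(-10) = 11*(-10) = -110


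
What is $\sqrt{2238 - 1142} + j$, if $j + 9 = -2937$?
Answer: $-2946 + 2 \sqrt{274} \approx -2912.9$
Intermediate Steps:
$j = -2946$ ($j = -9 - 2937 = -2946$)
$\sqrt{2238 - 1142} + j = \sqrt{2238 - 1142} - 2946 = \sqrt{1096} - 2946 = 2 \sqrt{274} - 2946 = -2946 + 2 \sqrt{274}$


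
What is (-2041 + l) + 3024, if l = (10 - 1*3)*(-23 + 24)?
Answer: 990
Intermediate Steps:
l = 7 (l = (10 - 3)*1 = 7*1 = 7)
(-2041 + l) + 3024 = (-2041 + 7) + 3024 = -2034 + 3024 = 990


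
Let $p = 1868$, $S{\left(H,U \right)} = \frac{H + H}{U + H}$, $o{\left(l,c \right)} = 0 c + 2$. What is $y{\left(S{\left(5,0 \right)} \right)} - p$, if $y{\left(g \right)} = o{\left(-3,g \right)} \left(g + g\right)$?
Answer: $-1860$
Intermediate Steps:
$o{\left(l,c \right)} = 2$ ($o{\left(l,c \right)} = 0 + 2 = 2$)
$S{\left(H,U \right)} = \frac{2 H}{H + U}$
$y{\left(g \right)} = 4 g$ ($y{\left(g \right)} = 2 \left(g + g\right) = 2 \cdot 2 g = 4 g$)
$y{\left(S{\left(5,0 \right)} \right)} - p = 4 \cdot 2 \cdot 5 \frac{1}{5 + 0} - 1868 = 4 \cdot 2 \cdot 5 \cdot \frac{1}{5} - 1868 = 4 \cdot 2 - 1868 = 8 - 1868 = -1860$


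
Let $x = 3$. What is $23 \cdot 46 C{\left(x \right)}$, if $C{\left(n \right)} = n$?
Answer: $3174$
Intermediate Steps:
$23 \cdot 46 C{\left(x \right)} = 23 \cdot 46 \cdot 3 = 1058 \cdot 3 = 3174$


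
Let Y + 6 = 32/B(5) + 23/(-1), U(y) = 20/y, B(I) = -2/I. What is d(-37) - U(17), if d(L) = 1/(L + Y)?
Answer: -2937/2482 ≈ -1.1833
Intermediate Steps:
Y = -109 (Y = -6 + (32/((-2/5)) + 23/(-1)) = -6 + (32/((-2*1/5)) + 23*(-1)) = -6 + (32/(-2/5) - 23) = -6 + (32*(-5/2) - 23) = -6 + (-80 - 23) = -6 - 103 = -109)
d(L) = 1/(-109 + L) (d(L) = 1/(L - 109) = 1/(-109 + L))
d(-37) - U(17) = 1/(-109 - 37) - 20/17 = 1/(-146) - 20/17 = -1/146 - 1*20/17 = -1/146 - 20/17 = -2937/2482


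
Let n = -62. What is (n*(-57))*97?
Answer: 342798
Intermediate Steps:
(n*(-57))*97 = -62*(-57)*97 = 3534*97 = 342798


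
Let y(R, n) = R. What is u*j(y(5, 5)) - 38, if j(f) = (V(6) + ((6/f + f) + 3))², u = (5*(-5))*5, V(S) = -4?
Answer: -3418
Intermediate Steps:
u = -125 (u = -25*5 = -125)
j(f) = (-1 + f + 6/f)² (j(f) = (-4 + ((6/f + f) + 3))² = (-4 + ((f + 6/f) + 3))² = (-4 + (3 + f + 6/f))² = (-1 + f + 6/f)²)
u*j(y(5, 5)) - 38 = -125*(6 + 5² - 1*5)²/5² - 38 = -5*(6 + 25 - 5)² - 38 = -5*26² - 38 = -5*676 - 38 = -125*676/25 - 38 = -3380 - 38 = -3418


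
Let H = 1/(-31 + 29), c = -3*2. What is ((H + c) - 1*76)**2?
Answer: 27225/4 ≈ 6806.3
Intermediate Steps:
c = -6
H = -1/2 (H = 1/(-2) = -1/2 ≈ -0.50000)
((H + c) - 1*76)**2 = ((-1/2 - 6) - 1*76)**2 = (-13/2 - 76)**2 = (-165/2)**2 = 27225/4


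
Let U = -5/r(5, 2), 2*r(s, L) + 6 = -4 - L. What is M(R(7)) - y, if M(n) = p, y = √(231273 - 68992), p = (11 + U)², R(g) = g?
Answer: 5041/36 - √162281 ≈ -262.81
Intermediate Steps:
r(s, L) = -5 - L/2 (r(s, L) = -3 + (-4 - L)/2 = -3 + (-2 - L/2) = -5 - L/2)
U = ⅚ (U = -5/(-5 - ½*2) = -5/(-5 - 1) = -5/(-6) = -5*(-⅙) = ⅚ ≈ 0.83333)
p = 5041/36 (p = (11 + ⅚)² = (71/6)² = 5041/36 ≈ 140.03)
y = √162281 ≈ 402.84
M(n) = 5041/36
M(R(7)) - y = 5041/36 - √162281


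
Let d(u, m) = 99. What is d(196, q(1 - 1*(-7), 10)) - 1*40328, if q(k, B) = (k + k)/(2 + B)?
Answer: -40229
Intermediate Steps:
q(k, B) = 2*k/(2 + B) (q(k, B) = (2*k)/(2 + B) = 2*k/(2 + B))
d(196, q(1 - 1*(-7), 10)) - 1*40328 = 99 - 1*40328 = 99 - 40328 = -40229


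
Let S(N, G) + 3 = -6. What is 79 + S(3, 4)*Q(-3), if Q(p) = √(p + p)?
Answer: 79 - 9*I*√6 ≈ 79.0 - 22.045*I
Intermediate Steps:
S(N, G) = -9 (S(N, G) = -3 - 6 = -9)
Q(p) = √2*√p (Q(p) = √(2*p) = √2*√p)
79 + S(3, 4)*Q(-3) = 79 - 9*√2*√(-3) = 79 - 9*√2*I*√3 = 79 - 9*I*√6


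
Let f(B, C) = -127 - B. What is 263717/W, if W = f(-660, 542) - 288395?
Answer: -263717/287862 ≈ -0.91612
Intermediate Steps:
W = -287862 (W = (-127 - 1*(-660)) - 288395 = (-127 + 660) - 288395 = 533 - 288395 = -287862)
263717/W = 263717/(-287862) = 263717*(-1/287862) = -263717/287862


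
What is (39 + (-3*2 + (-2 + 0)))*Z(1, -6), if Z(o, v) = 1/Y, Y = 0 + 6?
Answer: 31/6 ≈ 5.1667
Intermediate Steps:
Y = 6
Z(o, v) = ⅙ (Z(o, v) = 1/6 = ⅙)
(39 + (-3*2 + (-2 + 0)))*Z(1, -6) = (39 + (-3*2 + (-2 + 0)))*(⅙) = (39 + (-6 - 2))*(⅙) = (39 - 8)*(⅙) = 31*(⅙) = 31/6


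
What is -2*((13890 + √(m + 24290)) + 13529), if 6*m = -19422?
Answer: -54838 - 2*√21053 ≈ -55128.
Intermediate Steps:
m = -3237 (m = (⅙)*(-19422) = -3237)
-2*((13890 + √(m + 24290)) + 13529) = -2*((13890 + √(-3237 + 24290)) + 13529) = -2*((13890 + √21053) + 13529) = -2*(27419 + √21053) = -54838 - 2*√21053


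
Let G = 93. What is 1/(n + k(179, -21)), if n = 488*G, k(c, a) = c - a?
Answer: 1/45584 ≈ 2.1938e-5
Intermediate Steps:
n = 45384 (n = 488*93 = 45384)
1/(n + k(179, -21)) = 1/(45384 + (179 - 1*(-21))) = 1/(45384 + (179 + 21)) = 1/(45384 + 200) = 1/45584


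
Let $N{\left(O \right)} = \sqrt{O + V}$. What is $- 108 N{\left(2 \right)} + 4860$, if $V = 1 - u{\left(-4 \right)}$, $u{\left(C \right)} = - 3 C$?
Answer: $4860 - 324 i \approx 4860.0 - 324.0 i$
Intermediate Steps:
$V = -11$ ($V = 1 - \left(-3\right) \left(-4\right) = 1 - 12 = -11$)
$N{\left(O \right)} = \sqrt{-11 + O}$ ($N{\left(O \right)} = \sqrt{O - 11} = \sqrt{-11 + O}$)
$- 108 N{\left(2 \right)} + 4860 = - 108 \sqrt{-11 + 2} + 4860 = - 108 \sqrt{-9} + 4860 = - 108 \cdot 3 i + 4860 = - 324 i + 4860 = 4860 - 324 i$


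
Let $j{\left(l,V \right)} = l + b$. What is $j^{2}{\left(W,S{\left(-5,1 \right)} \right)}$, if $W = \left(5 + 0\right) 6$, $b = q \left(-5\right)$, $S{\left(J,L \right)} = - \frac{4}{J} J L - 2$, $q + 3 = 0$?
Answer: $2025$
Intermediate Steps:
$q = -3$ ($q = -3 + 0 = -3$)
$S{\left(J,L \right)} = -2 - 4 L$ ($S{\left(J,L \right)} = - 4 L - 2 = -2 - 4 L$)
$b = 15$ ($b = \left(-3\right) \left(-5\right) = 15$)
$W = 30$ ($W = 5 \cdot 6 = 30$)
$j{\left(l,V \right)} = 15 + l$ ($j{\left(l,V \right)} = l + 15 = 15 + l$)
$j^{2}{\left(W,S{\left(-5,1 \right)} \right)} = \left(15 + 30\right)^{2} = 45^{2} = 2025$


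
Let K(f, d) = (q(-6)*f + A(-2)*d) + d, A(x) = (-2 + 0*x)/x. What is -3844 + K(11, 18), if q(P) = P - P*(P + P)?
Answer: -4666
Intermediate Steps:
A(x) = -2/x (A(x) = (-2 + 0)/x = -2/x)
q(P) = P - 2*P² (q(P) = P - P*2*P = P - 2*P²)
K(f, d) = -78*f + 2*d (K(f, d) = ((-6*(1 - 2*(-6)))*f + (-2/(-2))*d) + d = ((-6*(1 + 12))*f + (-2*(-½))*d) + d = ((-6*13)*f + 1*d) + d = (-78*f + d) + d = (d - 78*f) + d = -78*f + 2*d)
-3844 + K(11, 18) = -3844 + (-78*11 + 2*18) = -3844 + (-858 + 36) = -3844 - 822 = -4666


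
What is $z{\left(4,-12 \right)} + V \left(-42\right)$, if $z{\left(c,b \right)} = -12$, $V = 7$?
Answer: $-306$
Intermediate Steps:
$z{\left(4,-12 \right)} + V \left(-42\right) = -12 + 7 \left(-42\right) = -12 - 294 = -306$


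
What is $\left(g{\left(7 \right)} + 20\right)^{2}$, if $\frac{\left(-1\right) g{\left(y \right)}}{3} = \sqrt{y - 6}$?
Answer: $289$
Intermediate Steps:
$g{\left(y \right)} = - 3 \sqrt{-6 + y}$ ($g{\left(y \right)} = - 3 \sqrt{y - 6} = - 3 \sqrt{-6 + y}$)
$\left(g{\left(7 \right)} + 20\right)^{2} = \left(- 3 \sqrt{-6 + 7} + 20\right)^{2} = \left(- 3 \sqrt{1} + 20\right)^{2} = \left(\left(-3\right) 1 + 20\right)^{2} = \left(-3 + 20\right)^{2} = 17^{2} = 289$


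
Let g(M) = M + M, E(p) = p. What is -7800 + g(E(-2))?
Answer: -7804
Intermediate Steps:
g(M) = 2*M
-7800 + g(E(-2)) = -7800 + 2*(-2) = -7800 - 4 = -7804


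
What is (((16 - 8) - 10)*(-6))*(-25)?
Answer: -300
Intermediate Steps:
(((16 - 8) - 10)*(-6))*(-25) = ((8 - 10)*(-6))*(-25) = -2*(-6)*(-25) = 12*(-25) = -300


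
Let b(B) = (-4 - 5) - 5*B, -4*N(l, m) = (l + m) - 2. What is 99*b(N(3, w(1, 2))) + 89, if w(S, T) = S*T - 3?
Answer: -802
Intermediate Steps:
w(S, T) = -3 + S*T
N(l, m) = ½ - l/4 - m/4 (N(l, m) = -((l + m) - 2)/4 = -(-2 + l + m)/4 = ½ - l/4 - m/4)
b(B) = -9 - 5*B
99*b(N(3, w(1, 2))) + 89 = 99*(-9 - 5*(½ - ¼*3 - (-3 + 1*2)/4)) + 89 = 99*(-9 - 5*(½ - ¾ - (-3 + 2)/4)) + 89 = 99*(-9 - 5*(½ - ¾ - ¼*(-1))) + 89 = 99*(-9 - 5*(½ - ¾ + ¼)) + 89 = 99*(-9 - 5*0) + 89 = 99*(-9 + 0) + 89 = 99*(-9) + 89 = -891 + 89 = -802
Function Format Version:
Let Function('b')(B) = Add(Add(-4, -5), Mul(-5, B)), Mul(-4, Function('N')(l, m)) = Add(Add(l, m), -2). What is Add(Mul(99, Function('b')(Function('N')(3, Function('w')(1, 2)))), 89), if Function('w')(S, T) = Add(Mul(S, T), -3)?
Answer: -802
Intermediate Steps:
Function('w')(S, T) = Add(-3, Mul(S, T))
Function('N')(l, m) = Add(Rational(1, 2), Mul(Rational(-1, 4), l), Mul(Rational(-1, 4), m)) (Function('N')(l, m) = Mul(Rational(-1, 4), Add(Add(l, m), -2)) = Mul(Rational(-1, 4), Add(-2, l, m)) = Add(Rational(1, 2), Mul(Rational(-1, 4), l), Mul(Rational(-1, 4), m)))
Function('b')(B) = Add(-9, Mul(-5, B))
Add(Mul(99, Function('b')(Function('N')(3, Function('w')(1, 2)))), 89) = Add(Mul(99, Add(-9, Mul(-5, Add(Rational(1, 2), Mul(Rational(-1, 4), 3), Mul(Rational(-1, 4), Add(-3, Mul(1, 2))))))), 89) = Add(Mul(99, Add(-9, Mul(-5, Add(Rational(1, 2), Rational(-3, 4), Mul(Rational(-1, 4), Add(-3, 2)))))), 89) = Add(Mul(99, Add(-9, Mul(-5, Add(Rational(1, 2), Rational(-3, 4), Mul(Rational(-1, 4), -1))))), 89) = Add(Mul(99, Add(-9, Mul(-5, Add(Rational(1, 2), Rational(-3, 4), Rational(1, 4))))), 89) = Add(Mul(99, Add(-9, Mul(-5, 0))), 89) = Add(Mul(99, Add(-9, 0)), 89) = Add(Mul(99, -9), 89) = Add(-891, 89) = -802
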